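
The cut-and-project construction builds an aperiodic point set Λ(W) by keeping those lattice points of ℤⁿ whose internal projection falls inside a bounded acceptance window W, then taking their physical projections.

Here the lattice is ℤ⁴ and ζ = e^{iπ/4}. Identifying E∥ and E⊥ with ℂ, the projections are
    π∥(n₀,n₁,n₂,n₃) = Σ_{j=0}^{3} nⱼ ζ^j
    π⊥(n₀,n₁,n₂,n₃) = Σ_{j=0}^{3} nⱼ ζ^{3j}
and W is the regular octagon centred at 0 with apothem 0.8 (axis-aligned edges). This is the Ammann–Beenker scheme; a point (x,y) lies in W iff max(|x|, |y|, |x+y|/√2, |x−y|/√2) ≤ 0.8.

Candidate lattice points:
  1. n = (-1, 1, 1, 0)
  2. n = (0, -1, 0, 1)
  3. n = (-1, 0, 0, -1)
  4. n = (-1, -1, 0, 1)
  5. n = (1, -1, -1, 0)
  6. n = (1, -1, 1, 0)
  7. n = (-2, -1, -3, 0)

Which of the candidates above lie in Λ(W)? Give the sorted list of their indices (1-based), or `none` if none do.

Internal map: ζ^{3j} for j=0..3 gives (1,0), (−√2/2,√2/2), (0,−1), (√2/2,√2/2).
#1 (-1, 1, 1, 0): internal (-1.70711, -0.29289); octagon support 1.70711 vs apothem 0.8 → ∉ W
#2 (0, -1, 0, 1): internal (1.41421, 0.00000); octagon support 1.41421 vs apothem 0.8 → ∉ W
#3 (-1, 0, 0, -1): internal (-1.70711, -0.70711); octagon support 1.70711 vs apothem 0.8 → ∉ W
#4 (-1, -1, 0, 1): internal (0.41421, 0.00000); octagon support 0.41421 vs apothem 0.8 → ∈ W
#5 (1, -1, -1, 0): internal (1.70711, 0.29289); octagon support 1.70711 vs apothem 0.8 → ∉ W
#6 (1, -1, 1, 0): internal (1.70711, -1.70711); octagon support 2.41421 vs apothem 0.8 → ∉ W
#7 (-2, -1, -3, 0): internal (-1.29289, 2.29289); octagon support 2.53553 vs apothem 0.8 → ∉ W

4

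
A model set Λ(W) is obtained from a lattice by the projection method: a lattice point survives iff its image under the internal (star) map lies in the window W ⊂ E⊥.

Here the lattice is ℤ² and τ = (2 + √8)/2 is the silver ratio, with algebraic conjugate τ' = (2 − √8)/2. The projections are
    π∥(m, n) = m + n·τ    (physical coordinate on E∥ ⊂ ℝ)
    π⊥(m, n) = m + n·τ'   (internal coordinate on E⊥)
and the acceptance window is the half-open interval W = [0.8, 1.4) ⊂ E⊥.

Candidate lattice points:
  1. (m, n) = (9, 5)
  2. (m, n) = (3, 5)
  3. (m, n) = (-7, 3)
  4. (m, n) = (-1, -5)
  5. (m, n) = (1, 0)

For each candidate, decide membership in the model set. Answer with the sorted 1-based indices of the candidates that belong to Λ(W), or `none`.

Numerically τ ≈ 2.414214 and τ' = −1/τ ≈ -0.414214.
candidate 1: (m,n)=(9,5) → π∥ = 9+5·τ ≈ 21.071068, π⊥ = 9+5·τ' ≈ 6.928932 ∉ [0.8, 1.4) ⇒ out
candidate 2: (m,n)=(3,5) → π∥ = 3+5·τ ≈ 15.071068, π⊥ = 3+5·τ' ≈ 0.928932 ∈ [0.8, 1.4) ⇒ IN Λ
candidate 3: (m,n)=(-7,3) → π∥ = -7+3·τ ≈ 0.242641, π⊥ = -7+3·τ' ≈ -8.242641 ∉ [0.8, 1.4) ⇒ out
candidate 4: (m,n)=(-1,-5) → π∥ = -1-5·τ ≈ -13.071068, π⊥ = -1-5·τ' ≈ 1.071068 ∈ [0.8, 1.4) ⇒ IN Λ
candidate 5: (m,n)=(1,0) → π∥ = 1+0·τ ≈ 1.000000, π⊥ = 1+0·τ' ≈ 1.000000 ∈ [0.8, 1.4) ⇒ IN Λ

2, 4, 5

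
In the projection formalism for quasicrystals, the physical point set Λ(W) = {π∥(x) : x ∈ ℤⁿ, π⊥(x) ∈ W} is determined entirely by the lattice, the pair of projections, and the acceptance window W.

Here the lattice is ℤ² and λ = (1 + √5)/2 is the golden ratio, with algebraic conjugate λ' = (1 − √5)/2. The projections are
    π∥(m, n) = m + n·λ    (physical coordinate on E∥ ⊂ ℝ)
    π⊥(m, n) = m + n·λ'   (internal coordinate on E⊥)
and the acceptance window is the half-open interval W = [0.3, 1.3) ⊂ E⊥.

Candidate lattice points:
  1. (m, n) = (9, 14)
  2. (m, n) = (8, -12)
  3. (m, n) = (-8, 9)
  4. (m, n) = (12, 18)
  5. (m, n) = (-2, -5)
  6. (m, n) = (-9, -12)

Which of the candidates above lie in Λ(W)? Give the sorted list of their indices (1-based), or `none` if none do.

1, 4, 5

Numerically λ ≈ 1.61803 and λ' = −1/λ ≈ -0.61803.
candidate 1: (m,n)=(9,14) → π∥ = 9+14·λ ≈ 31.65248, π⊥ = 9+14·λ' ≈ 0.34752 ∈ [0.3, 1.3) ⇒ IN Λ
candidate 2: (m,n)=(8,-12) → π∥ = 8-12·λ ≈ -11.41641, π⊥ = 8-12·λ' ≈ 15.41641 ∉ [0.3, 1.3) ⇒ out
candidate 3: (m,n)=(-8,9) → π∥ = -8+9·λ ≈ 6.56231, π⊥ = -8+9·λ' ≈ -13.56231 ∉ [0.3, 1.3) ⇒ out
candidate 4: (m,n)=(12,18) → π∥ = 12+18·λ ≈ 41.12461, π⊥ = 12+18·λ' ≈ 0.87539 ∈ [0.3, 1.3) ⇒ IN Λ
candidate 5: (m,n)=(-2,-5) → π∥ = -2-5·λ ≈ -10.09017, π⊥ = -2-5·λ' ≈ 1.09017 ∈ [0.3, 1.3) ⇒ IN Λ
candidate 6: (m,n)=(-9,-12) → π∥ = -9-12·λ ≈ -28.41641, π⊥ = -9-12·λ' ≈ -1.58359 ∉ [0.3, 1.3) ⇒ out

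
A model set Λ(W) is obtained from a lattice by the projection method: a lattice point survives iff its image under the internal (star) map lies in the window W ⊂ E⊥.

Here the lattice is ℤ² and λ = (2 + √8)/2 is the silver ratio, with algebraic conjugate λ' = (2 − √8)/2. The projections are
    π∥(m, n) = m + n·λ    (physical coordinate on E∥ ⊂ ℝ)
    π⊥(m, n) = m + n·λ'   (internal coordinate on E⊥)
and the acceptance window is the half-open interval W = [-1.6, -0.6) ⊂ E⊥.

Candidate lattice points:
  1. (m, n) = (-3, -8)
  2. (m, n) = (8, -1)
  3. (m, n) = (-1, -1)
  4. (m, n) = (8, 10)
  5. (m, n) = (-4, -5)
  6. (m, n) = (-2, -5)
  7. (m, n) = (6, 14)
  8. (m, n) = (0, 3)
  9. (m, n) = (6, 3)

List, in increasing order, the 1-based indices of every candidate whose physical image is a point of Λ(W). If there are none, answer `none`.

8

Compute λ' = (2−√8)/2 = -0.4142, so π⊥(m,n) = m -0.4142·n.
candidate 1: (m,n)=(-3,-8) → π∥ = -3-8·λ ≈ -22.3137, π⊥ = -3-8·λ' ≈ 0.3137 ∉ [-1.6, -0.6) ⇒ out
candidate 2: (m,n)=(8,-1) → π∥ = 8-1·λ ≈ 5.5858, π⊥ = 8-1·λ' ≈ 8.4142 ∉ [-1.6, -0.6) ⇒ out
candidate 3: (m,n)=(-1,-1) → π∥ = -1-1·λ ≈ -3.4142, π⊥ = -1-1·λ' ≈ -0.5858 ∉ [-1.6, -0.6) ⇒ out
candidate 4: (m,n)=(8,10) → π∥ = 8+10·λ ≈ 32.1421, π⊥ = 8+10·λ' ≈ 3.8579 ∉ [-1.6, -0.6) ⇒ out
candidate 5: (m,n)=(-4,-5) → π∥ = -4-5·λ ≈ -16.0711, π⊥ = -4-5·λ' ≈ -1.9289 ∉ [-1.6, -0.6) ⇒ out
candidate 6: (m,n)=(-2,-5) → π∥ = -2-5·λ ≈ -14.0711, π⊥ = -2-5·λ' ≈ 0.0711 ∉ [-1.6, -0.6) ⇒ out
candidate 7: (m,n)=(6,14) → π∥ = 6+14·λ ≈ 39.7990, π⊥ = 6+14·λ' ≈ 0.2010 ∉ [-1.6, -0.6) ⇒ out
candidate 8: (m,n)=(0,3) → π∥ = 0+3·λ ≈ 7.2426, π⊥ = 0+3·λ' ≈ -1.2426 ∈ [-1.6, -0.6) ⇒ IN Λ
candidate 9: (m,n)=(6,3) → π∥ = 6+3·λ ≈ 13.2426, π⊥ = 6+3·λ' ≈ 4.7574 ∉ [-1.6, -0.6) ⇒ out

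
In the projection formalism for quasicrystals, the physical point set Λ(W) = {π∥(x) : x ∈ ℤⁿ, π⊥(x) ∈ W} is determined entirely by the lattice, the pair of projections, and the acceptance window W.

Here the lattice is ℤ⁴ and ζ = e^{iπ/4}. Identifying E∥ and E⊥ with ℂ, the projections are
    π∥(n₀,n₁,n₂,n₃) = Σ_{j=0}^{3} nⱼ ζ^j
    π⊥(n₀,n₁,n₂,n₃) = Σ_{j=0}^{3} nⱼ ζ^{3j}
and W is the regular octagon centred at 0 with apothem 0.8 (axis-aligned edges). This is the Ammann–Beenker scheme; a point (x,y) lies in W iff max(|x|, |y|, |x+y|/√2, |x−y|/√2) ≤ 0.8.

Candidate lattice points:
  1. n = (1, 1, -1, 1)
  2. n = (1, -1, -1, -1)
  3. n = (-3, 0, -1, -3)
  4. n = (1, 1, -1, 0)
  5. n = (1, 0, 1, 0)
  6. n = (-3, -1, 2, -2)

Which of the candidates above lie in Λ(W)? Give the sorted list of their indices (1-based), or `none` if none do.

none

Internal map: ζ^{3j} for j=0..3 gives (1,0), (−√2/2,√2/2), (0,−1), (√2/2,√2/2).
candidate 1: n = (1, 1, -1, 1) → π⊥ ≈ (+1.0000, +2.4142); max(|x|,|y|,|x±y|/√2) = 2.4142 > 0.8 ⇒ ∉ W
candidate 2: n = (1, -1, -1, -1) → π⊥ ≈ (+1.0000, -0.4142); max(|x|,|y|,|x±y|/√2) = 1.0000 > 0.8 ⇒ ∉ W
candidate 3: n = (-3, 0, -1, -3) → π⊥ ≈ (-5.1213, -1.1213); max(|x|,|y|,|x±y|/√2) = 5.1213 > 0.8 ⇒ ∉ W
candidate 4: n = (1, 1, -1, 0) → π⊥ ≈ (+0.2929, +1.7071); max(|x|,|y|,|x±y|/√2) = 1.7071 > 0.8 ⇒ ∉ W
candidate 5: n = (1, 0, 1, 0) → π⊥ ≈ (+1.0000, -1.0000); max(|x|,|y|,|x±y|/√2) = 1.4142 > 0.8 ⇒ ∉ W
candidate 6: n = (-3, -1, 2, -2) → π⊥ ≈ (-3.7071, -4.1213); max(|x|,|y|,|x±y|/√2) = 5.5355 > 0.8 ⇒ ∉ W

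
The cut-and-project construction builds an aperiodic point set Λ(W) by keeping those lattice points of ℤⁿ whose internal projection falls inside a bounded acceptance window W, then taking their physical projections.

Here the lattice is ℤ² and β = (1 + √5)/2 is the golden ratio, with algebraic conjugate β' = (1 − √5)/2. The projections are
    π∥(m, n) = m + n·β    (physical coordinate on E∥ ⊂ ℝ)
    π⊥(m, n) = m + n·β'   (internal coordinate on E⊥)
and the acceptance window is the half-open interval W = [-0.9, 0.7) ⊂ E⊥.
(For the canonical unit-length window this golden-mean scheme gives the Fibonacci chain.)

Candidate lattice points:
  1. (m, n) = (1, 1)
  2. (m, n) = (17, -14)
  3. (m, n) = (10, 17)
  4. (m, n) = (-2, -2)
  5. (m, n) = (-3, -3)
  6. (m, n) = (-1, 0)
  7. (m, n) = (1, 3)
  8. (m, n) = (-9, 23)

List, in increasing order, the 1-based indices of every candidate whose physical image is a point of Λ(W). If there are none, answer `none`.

Numerically β ≈ 1.6180 and β' = −1/β ≈ -0.6180.
candidate 1: (m,n)=(1,1) → π∥ = 1+1·β ≈ 2.6180, π⊥ = 1+1·β' ≈ 0.3820 ∈ [-0.9, 0.7) ⇒ IN Λ
candidate 2: (m,n)=(17,-14) → π∥ = 17-14·β ≈ -5.6525, π⊥ = 17-14·β' ≈ 25.6525 ∉ [-0.9, 0.7) ⇒ out
candidate 3: (m,n)=(10,17) → π∥ = 10+17·β ≈ 37.5066, π⊥ = 10+17·β' ≈ -0.5066 ∈ [-0.9, 0.7) ⇒ IN Λ
candidate 4: (m,n)=(-2,-2) → π∥ = -2-2·β ≈ -5.2361, π⊥ = -2-2·β' ≈ -0.7639 ∈ [-0.9, 0.7) ⇒ IN Λ
candidate 5: (m,n)=(-3,-3) → π∥ = -3-3·β ≈ -7.8541, π⊥ = -3-3·β' ≈ -1.1459 ∉ [-0.9, 0.7) ⇒ out
candidate 6: (m,n)=(-1,0) → π∥ = -1+0·β ≈ -1.0000, π⊥ = -1+0·β' ≈ -1.0000 ∉ [-0.9, 0.7) ⇒ out
candidate 7: (m,n)=(1,3) → π∥ = 1+3·β ≈ 5.8541, π⊥ = 1+3·β' ≈ -0.8541 ∈ [-0.9, 0.7) ⇒ IN Λ
candidate 8: (m,n)=(-9,23) → π∥ = -9+23·β ≈ 28.2148, π⊥ = -9+23·β' ≈ -23.2148 ∉ [-0.9, 0.7) ⇒ out

1, 3, 4, 7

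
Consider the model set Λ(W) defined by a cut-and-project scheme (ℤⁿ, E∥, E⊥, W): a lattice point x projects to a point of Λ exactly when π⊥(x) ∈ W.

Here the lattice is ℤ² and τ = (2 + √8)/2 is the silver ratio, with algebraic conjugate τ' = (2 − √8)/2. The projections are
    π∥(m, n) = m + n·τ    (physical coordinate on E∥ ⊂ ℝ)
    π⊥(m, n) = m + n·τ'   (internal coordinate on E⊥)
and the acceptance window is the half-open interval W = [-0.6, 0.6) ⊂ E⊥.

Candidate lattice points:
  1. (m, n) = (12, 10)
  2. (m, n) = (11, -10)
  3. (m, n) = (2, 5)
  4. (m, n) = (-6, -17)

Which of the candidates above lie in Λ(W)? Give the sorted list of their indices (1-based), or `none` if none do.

3

τ' = (2−√8)/2 ≈ -0.414214.
#1 (12,10): internal coord 12 + (10)·τ' = +7.857864; +7.857864 ∉ [-0.6, 0.6) → out
#2 (11,-10): internal coord 11 + (-10)·τ' = +15.142136; +15.142136 ∉ [-0.6, 0.6) → out
#3 (2,5): internal coord 2 + (5)·τ' = -0.071068; -0.071068 ∈ [-0.6, 0.6) → IN Λ
#4 (-6,-17): internal coord -6 + (-17)·τ' = +1.041631; +1.041631 ∉ [-0.6, 0.6) → out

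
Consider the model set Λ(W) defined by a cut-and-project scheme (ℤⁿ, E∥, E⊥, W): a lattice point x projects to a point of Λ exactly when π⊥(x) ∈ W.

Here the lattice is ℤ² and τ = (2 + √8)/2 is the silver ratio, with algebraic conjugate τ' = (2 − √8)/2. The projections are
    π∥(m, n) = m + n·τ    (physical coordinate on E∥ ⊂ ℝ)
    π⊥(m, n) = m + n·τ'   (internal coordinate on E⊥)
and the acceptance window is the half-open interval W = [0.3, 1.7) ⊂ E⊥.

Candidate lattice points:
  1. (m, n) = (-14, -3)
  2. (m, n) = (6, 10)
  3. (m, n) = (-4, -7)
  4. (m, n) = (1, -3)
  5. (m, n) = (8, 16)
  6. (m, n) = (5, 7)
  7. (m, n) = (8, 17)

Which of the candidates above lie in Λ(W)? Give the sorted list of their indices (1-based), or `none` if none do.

Numerically τ ≈ 2.414214 and τ' = −1/τ ≈ -0.414214.
[1] lift (-14,-3): star map gives -12.757359; window check 0.3 ≤ -12.757359 < 1.7 is false → out
[2] lift (6,10): star map gives 1.857864; window check 0.3 ≤ 1.857864 < 1.7 is false → out
[3] lift (-4,-7): star map gives -1.100505; window check 0.3 ≤ -1.100505 < 1.7 is false → out
[4] lift (1,-3): star map gives 2.242641; window check 0.3 ≤ 2.242641 < 1.7 is false → out
[5] lift (8,16): star map gives 1.372583; window check 0.3 ≤ 1.372583 < 1.7 is true → IN Λ
[6] lift (5,7): star map gives 2.100505; window check 0.3 ≤ 2.100505 < 1.7 is false → out
[7] lift (8,17): star map gives 0.958369; window check 0.3 ≤ 0.958369 < 1.7 is true → IN Λ

5, 7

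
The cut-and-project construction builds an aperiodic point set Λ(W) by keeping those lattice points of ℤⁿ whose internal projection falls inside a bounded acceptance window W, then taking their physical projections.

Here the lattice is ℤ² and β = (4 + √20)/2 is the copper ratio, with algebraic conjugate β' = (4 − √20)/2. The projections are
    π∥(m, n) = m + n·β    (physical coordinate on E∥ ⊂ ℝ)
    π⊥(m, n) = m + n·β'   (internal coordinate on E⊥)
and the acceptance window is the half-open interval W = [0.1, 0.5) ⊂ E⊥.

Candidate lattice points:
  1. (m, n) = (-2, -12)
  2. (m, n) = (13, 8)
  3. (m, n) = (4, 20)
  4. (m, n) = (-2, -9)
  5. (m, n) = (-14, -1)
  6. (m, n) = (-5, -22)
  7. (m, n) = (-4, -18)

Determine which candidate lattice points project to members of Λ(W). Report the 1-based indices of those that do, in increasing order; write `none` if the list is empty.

β' = (4−√20)/2 ≈ -0.23607.
#1 (-2,-12): internal coord -2 + (-12)·β' = +0.83282; +0.83282 ∉ [0.1, 0.5) → out
#2 (13,8): internal coord 13 + (8)·β' = +11.11146; +11.11146 ∉ [0.1, 0.5) → out
#3 (4,20): internal coord 4 + (20)·β' = -0.72136; -0.72136 ∉ [0.1, 0.5) → out
#4 (-2,-9): internal coord -2 + (-9)·β' = +0.12461; +0.12461 ∈ [0.1, 0.5) → IN Λ
#5 (-14,-1): internal coord -14 + (-1)·β' = -13.76393; -13.76393 ∉ [0.1, 0.5) → out
#6 (-5,-22): internal coord -5 + (-22)·β' = +0.19350; +0.19350 ∈ [0.1, 0.5) → IN Λ
#7 (-4,-18): internal coord -4 + (-18)·β' = +0.24922; +0.24922 ∈ [0.1, 0.5) → IN Λ

4, 6, 7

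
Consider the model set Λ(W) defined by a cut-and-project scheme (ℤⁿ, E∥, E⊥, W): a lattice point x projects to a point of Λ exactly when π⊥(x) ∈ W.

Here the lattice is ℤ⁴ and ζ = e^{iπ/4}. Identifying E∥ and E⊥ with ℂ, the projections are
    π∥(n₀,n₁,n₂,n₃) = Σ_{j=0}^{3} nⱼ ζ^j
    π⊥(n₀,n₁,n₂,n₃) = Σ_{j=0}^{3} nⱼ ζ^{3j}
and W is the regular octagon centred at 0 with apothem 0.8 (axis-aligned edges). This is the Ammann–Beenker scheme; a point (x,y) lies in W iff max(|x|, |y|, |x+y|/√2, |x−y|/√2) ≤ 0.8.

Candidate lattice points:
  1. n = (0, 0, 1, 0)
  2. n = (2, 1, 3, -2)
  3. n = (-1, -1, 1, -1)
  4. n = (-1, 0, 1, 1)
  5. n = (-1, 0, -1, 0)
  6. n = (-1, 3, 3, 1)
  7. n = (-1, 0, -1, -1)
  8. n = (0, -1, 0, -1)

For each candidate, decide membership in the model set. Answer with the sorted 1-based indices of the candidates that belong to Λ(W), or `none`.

4

With ζ = e^{iπ/4} the internal vectors are ζ^0,ζ^3,ζ^6,ζ^9.
candidate 1: n = (0, 0, 1, 0) → π⊥ ≈ (+0.0000, -1.0000); max(|x|,|y|,|x±y|/√2) = 1.0000 > 0.8 ⇒ ∉ W
candidate 2: n = (2, 1, 3, -2) → π⊥ ≈ (-0.1213, -3.7071); max(|x|,|y|,|x±y|/√2) = 3.7071 > 0.8 ⇒ ∉ W
candidate 3: n = (-1, -1, 1, -1) → π⊥ ≈ (-1.0000, -2.4142); max(|x|,|y|,|x±y|/√2) = 2.4142 > 0.8 ⇒ ∉ W
candidate 4: n = (-1, 0, 1, 1) → π⊥ ≈ (-0.2929, -0.2929); max(|x|,|y|,|x±y|/√2) = 0.4142 ≤ 0.8 ⇒ ∈ W
candidate 5: n = (-1, 0, -1, 0) → π⊥ ≈ (-1.0000, +1.0000); max(|x|,|y|,|x±y|/√2) = 1.4142 > 0.8 ⇒ ∉ W
candidate 6: n = (-1, 3, 3, 1) → π⊥ ≈ (-2.4142, -0.1716); max(|x|,|y|,|x±y|/√2) = 2.4142 > 0.8 ⇒ ∉ W
candidate 7: n = (-1, 0, -1, -1) → π⊥ ≈ (-1.7071, +0.2929); max(|x|,|y|,|x±y|/√2) = 1.7071 > 0.8 ⇒ ∉ W
candidate 8: n = (0, -1, 0, -1) → π⊥ ≈ (+0.0000, -1.4142); max(|x|,|y|,|x±y|/√2) = 1.4142 > 0.8 ⇒ ∉ W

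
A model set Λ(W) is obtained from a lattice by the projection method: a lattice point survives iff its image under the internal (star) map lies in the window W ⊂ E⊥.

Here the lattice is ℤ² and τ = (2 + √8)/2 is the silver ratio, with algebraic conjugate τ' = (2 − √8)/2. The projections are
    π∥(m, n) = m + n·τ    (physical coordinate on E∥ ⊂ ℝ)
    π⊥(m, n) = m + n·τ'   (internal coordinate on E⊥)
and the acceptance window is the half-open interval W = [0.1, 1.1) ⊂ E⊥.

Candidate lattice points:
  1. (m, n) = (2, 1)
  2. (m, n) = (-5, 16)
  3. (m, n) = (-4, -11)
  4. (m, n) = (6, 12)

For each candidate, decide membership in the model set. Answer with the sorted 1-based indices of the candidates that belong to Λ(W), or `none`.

Compute τ' = (2−√8)/2 = -0.414214, so π⊥(m,n) = m -0.414214·n.
candidate 1: (m,n)=(2,1) → π∥ = 2+1·τ ≈ 4.414214, π⊥ = 2+1·τ' ≈ 1.585786 ∉ [0.1, 1.1) ⇒ out
candidate 2: (m,n)=(-5,16) → π∥ = -5+16·τ ≈ 33.627417, π⊥ = -5+16·τ' ≈ -11.627417 ∉ [0.1, 1.1) ⇒ out
candidate 3: (m,n)=(-4,-11) → π∥ = -4-11·τ ≈ -30.556349, π⊥ = -4-11·τ' ≈ 0.556349 ∈ [0.1, 1.1) ⇒ IN Λ
candidate 4: (m,n)=(6,12) → π∥ = 6+12·τ ≈ 34.970563, π⊥ = 6+12·τ' ≈ 1.029437 ∈ [0.1, 1.1) ⇒ IN Λ

3, 4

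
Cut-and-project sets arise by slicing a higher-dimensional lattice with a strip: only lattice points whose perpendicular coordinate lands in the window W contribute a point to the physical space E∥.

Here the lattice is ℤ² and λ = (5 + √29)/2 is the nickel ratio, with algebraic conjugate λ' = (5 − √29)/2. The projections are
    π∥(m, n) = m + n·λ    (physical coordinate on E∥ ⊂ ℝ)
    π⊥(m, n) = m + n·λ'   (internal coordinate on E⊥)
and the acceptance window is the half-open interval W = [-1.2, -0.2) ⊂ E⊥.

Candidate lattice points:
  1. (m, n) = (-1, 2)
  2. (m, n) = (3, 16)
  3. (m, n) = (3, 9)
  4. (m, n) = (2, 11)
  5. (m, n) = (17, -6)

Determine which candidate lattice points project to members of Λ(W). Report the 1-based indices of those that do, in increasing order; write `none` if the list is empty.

Compute λ' = (5−√29)/2 = -0.19258, so π⊥(m,n) = m -0.19258·n.
[1] lift (-1,2): star map gives -1.38516; window check -1.2 ≤ -1.38516 < -0.2 is false → out
[2] lift (3,16): star map gives -0.08132; window check -1.2 ≤ -0.08132 < -0.2 is false → out
[3] lift (3,9): star map gives 1.26676; window check -1.2 ≤ 1.26676 < -0.2 is false → out
[4] lift (2,11): star map gives -0.11841; window check -1.2 ≤ -0.11841 < -0.2 is false → out
[5] lift (17,-6): star map gives 18.15549; window check -1.2 ≤ 18.15549 < -0.2 is false → out

none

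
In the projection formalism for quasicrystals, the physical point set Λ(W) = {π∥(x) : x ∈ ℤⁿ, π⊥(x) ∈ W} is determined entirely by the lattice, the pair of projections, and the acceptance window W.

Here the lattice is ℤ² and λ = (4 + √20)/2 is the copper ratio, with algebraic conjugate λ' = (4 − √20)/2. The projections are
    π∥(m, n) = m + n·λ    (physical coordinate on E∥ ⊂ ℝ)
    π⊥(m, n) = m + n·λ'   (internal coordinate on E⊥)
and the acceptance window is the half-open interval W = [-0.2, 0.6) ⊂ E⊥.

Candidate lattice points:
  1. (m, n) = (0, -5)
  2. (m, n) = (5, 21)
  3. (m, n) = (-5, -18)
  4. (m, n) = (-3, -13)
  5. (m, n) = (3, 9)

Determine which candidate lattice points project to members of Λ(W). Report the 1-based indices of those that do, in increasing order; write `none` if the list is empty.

2, 4

Numerically λ ≈ 4.23607 and λ' = −1/λ ≈ -0.23607.
#1 (0,-5): internal coord 0 + (-5)·λ' = +1.18034; +1.18034 ∉ [-0.2, 0.6) → out
#2 (5,21): internal coord 5 + (21)·λ' = +0.04257; +0.04257 ∈ [-0.2, 0.6) → IN Λ
#3 (-5,-18): internal coord -5 + (-18)·λ' = -0.75078; -0.75078 ∉ [-0.2, 0.6) → out
#4 (-3,-13): internal coord -3 + (-13)·λ' = +0.06888; +0.06888 ∈ [-0.2, 0.6) → IN Λ
#5 (3,9): internal coord 3 + (9)·λ' = +0.87539; +0.87539 ∉ [-0.2, 0.6) → out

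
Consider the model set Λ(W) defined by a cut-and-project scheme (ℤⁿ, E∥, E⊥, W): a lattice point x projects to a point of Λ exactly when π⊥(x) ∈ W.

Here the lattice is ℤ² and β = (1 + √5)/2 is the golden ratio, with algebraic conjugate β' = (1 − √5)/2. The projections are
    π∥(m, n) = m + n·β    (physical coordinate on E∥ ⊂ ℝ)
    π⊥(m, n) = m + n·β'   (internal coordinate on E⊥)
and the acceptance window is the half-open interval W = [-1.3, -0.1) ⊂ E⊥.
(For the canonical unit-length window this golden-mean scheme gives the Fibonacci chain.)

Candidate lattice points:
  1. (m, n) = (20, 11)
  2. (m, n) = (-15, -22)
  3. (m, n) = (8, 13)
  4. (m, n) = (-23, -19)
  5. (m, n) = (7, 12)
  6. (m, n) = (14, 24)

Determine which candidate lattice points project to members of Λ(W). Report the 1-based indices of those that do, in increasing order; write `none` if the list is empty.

β' = (1−√5)/2 ≈ -0.6180.
#1 (20,11): internal coord 20 + (11)·β' = +13.2016; +13.2016 ∉ [-1.3, -0.1) → out
#2 (-15,-22): internal coord -15 + (-22)·β' = -1.4033; -1.4033 ∉ [-1.3, -0.1) → out
#3 (8,13): internal coord 8 + (13)·β' = -0.0344; -0.0344 ∉ [-1.3, -0.1) → out
#4 (-23,-19): internal coord -23 + (-19)·β' = -11.2574; -11.2574 ∉ [-1.3, -0.1) → out
#5 (7,12): internal coord 7 + (12)·β' = -0.4164; -0.4164 ∈ [-1.3, -0.1) → IN Λ
#6 (14,24): internal coord 14 + (24)·β' = -0.8328; -0.8328 ∈ [-1.3, -0.1) → IN Λ

5, 6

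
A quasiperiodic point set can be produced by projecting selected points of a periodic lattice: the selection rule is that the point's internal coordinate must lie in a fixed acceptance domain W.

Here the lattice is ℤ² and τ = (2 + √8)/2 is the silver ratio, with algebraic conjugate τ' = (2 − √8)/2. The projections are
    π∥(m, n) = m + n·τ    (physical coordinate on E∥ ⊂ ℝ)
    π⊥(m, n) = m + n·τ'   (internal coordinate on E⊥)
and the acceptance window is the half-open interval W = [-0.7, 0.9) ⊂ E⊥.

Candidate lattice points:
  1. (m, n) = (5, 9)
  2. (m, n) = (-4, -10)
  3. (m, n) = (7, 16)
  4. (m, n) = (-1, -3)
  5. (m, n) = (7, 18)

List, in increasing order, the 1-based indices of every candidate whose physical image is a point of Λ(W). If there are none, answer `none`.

τ' = (2−√8)/2 ≈ -0.4142.
[1] lift (5,9): star map gives 1.2721; window check -0.7 ≤ 1.2721 < 0.9 is false → out
[2] lift (-4,-10): star map gives 0.1421; window check -0.7 ≤ 0.1421 < 0.9 is true → IN Λ
[3] lift (7,16): star map gives 0.3726; window check -0.7 ≤ 0.3726 < 0.9 is true → IN Λ
[4] lift (-1,-3): star map gives 0.2426; window check -0.7 ≤ 0.2426 < 0.9 is true → IN Λ
[5] lift (7,18): star map gives -0.4558; window check -0.7 ≤ -0.4558 < 0.9 is true → IN Λ

2, 3, 4, 5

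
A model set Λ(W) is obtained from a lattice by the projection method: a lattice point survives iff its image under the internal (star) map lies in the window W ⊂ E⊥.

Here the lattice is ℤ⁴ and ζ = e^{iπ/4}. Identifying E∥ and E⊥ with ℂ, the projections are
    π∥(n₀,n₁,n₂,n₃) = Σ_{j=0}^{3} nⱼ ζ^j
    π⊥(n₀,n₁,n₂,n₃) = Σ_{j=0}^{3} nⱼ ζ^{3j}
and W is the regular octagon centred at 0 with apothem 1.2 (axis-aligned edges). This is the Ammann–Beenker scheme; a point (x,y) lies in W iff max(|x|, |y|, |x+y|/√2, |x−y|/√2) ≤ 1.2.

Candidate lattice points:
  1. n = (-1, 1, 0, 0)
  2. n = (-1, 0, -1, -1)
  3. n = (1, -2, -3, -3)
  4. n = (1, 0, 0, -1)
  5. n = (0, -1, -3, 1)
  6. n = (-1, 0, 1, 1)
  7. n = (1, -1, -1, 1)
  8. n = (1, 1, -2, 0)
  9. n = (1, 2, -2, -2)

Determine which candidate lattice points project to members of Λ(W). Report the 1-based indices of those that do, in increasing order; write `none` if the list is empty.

3, 4, 6

π⊥(n) = n₀ + n₁ζ³ + n₂ζ⁶ + n₃ζ⁹ where ζ = e^{iπ/4}.
#1 (-1, 1, 0, 0): internal (-1.707107, 0.707107); octagon support 1.707107 vs apothem 1.2 → ∉ W
#2 (-1, 0, -1, -1): internal (-1.707107, 0.292893); octagon support 1.707107 vs apothem 1.2 → ∉ W
#3 (1, -2, -3, -3): internal (0.292893, -0.535534); octagon support 0.585786 vs apothem 1.2 → ∈ W
#4 (1, 0, 0, -1): internal (0.292893, -0.707107); octagon support 0.707107 vs apothem 1.2 → ∈ W
#5 (0, -1, -3, 1): internal (1.414214, 3.000000); octagon support 3.121320 vs apothem 1.2 → ∉ W
#6 (-1, 0, 1, 1): internal (-0.292893, -0.292893); octagon support 0.414214 vs apothem 1.2 → ∈ W
#7 (1, -1, -1, 1): internal (2.414214, 1.000000); octagon support 2.414214 vs apothem 1.2 → ∉ W
#8 (1, 1, -2, 0): internal (0.292893, 2.707107); octagon support 2.707107 vs apothem 1.2 → ∉ W
#9 (1, 2, -2, -2): internal (-1.828427, 2.000000); octagon support 2.707107 vs apothem 1.2 → ∉ W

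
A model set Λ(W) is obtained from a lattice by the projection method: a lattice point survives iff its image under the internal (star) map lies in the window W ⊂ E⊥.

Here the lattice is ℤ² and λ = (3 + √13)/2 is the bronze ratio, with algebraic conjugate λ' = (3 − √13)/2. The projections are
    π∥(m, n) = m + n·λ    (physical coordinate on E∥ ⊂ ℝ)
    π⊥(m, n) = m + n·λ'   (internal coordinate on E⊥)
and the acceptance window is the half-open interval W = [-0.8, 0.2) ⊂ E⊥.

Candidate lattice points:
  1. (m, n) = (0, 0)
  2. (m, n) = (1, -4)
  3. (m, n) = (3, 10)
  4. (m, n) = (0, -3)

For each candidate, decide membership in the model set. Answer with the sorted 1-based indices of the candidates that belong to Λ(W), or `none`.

1, 3

Compute λ' = (3−√13)/2 = -0.30278, so π⊥(m,n) = m -0.30278·n.
[1] lift (0,0): star map gives 0.00000; window check -0.8 ≤ 0.00000 < 0.2 is true → IN Λ
[2] lift (1,-4): star map gives 2.21110; window check -0.8 ≤ 2.21110 < 0.2 is false → out
[3] lift (3,10): star map gives -0.02776; window check -0.8 ≤ -0.02776 < 0.2 is true → IN Λ
[4] lift (0,-3): star map gives 0.90833; window check -0.8 ≤ 0.90833 < 0.2 is false → out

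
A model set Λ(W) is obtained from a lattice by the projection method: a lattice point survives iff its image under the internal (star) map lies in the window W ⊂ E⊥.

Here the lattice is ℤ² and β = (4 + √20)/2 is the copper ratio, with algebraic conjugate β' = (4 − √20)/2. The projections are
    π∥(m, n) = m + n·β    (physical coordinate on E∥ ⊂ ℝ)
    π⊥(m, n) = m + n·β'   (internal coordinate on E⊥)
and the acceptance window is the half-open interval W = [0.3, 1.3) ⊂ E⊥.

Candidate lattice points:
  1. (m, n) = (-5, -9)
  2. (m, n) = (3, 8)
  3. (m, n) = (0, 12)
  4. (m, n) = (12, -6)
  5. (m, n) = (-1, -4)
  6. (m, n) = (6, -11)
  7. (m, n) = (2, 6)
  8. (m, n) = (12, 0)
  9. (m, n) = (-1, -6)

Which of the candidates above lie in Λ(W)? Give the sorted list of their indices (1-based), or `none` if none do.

2, 7, 9

β' = (4−√20)/2 ≈ -0.236068.
#1 (-5,-9): internal coord -5 + (-9)·β' = -2.875388; -2.875388 ∉ [0.3, 1.3) → out
#2 (3,8): internal coord 3 + (8)·β' = +1.111456; +1.111456 ∈ [0.3, 1.3) → IN Λ
#3 (0,12): internal coord 0 + (12)·β' = -2.832816; -2.832816 ∉ [0.3, 1.3) → out
#4 (12,-6): internal coord 12 + (-6)·β' = +13.416408; +13.416408 ∉ [0.3, 1.3) → out
#5 (-1,-4): internal coord -1 + (-4)·β' = -0.055728; -0.055728 ∉ [0.3, 1.3) → out
#6 (6,-11): internal coord 6 + (-11)·β' = +8.596748; +8.596748 ∉ [0.3, 1.3) → out
#7 (2,6): internal coord 2 + (6)·β' = +0.583592; +0.583592 ∈ [0.3, 1.3) → IN Λ
#8 (12,0): internal coord 12 + (0)·β' = +12.000000; +12.000000 ∉ [0.3, 1.3) → out
#9 (-1,-6): internal coord -1 + (-6)·β' = +0.416408; +0.416408 ∈ [0.3, 1.3) → IN Λ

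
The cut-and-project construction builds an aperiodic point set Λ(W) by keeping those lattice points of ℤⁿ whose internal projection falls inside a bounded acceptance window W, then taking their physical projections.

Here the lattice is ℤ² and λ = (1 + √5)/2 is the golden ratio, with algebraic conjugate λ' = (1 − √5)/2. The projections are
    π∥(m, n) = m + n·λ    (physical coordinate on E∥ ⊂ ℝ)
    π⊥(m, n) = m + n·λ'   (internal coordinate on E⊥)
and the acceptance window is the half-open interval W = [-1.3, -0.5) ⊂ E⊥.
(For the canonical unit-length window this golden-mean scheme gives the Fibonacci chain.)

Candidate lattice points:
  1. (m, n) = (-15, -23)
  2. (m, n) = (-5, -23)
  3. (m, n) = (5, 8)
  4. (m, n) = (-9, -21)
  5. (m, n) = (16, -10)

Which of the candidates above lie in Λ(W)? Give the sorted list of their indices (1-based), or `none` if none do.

λ' = (1−√5)/2 ≈ -0.6180.
candidate 1: (m,n)=(-15,-23) → π∥ = -15-23·λ ≈ -52.2148, π⊥ = -15-23·λ' ≈ -0.7852 ∈ [-1.3, -0.5) ⇒ IN Λ
candidate 2: (m,n)=(-5,-23) → π∥ = -5-23·λ ≈ -42.2148, π⊥ = -5-23·λ' ≈ 9.2148 ∉ [-1.3, -0.5) ⇒ out
candidate 3: (m,n)=(5,8) → π∥ = 5+8·λ ≈ 17.9443, π⊥ = 5+8·λ' ≈ 0.0557 ∉ [-1.3, -0.5) ⇒ out
candidate 4: (m,n)=(-9,-21) → π∥ = -9-21·λ ≈ -42.9787, π⊥ = -9-21·λ' ≈ 3.9787 ∉ [-1.3, -0.5) ⇒ out
candidate 5: (m,n)=(16,-10) → π∥ = 16-10·λ ≈ -0.1803, π⊥ = 16-10·λ' ≈ 22.1803 ∉ [-1.3, -0.5) ⇒ out

1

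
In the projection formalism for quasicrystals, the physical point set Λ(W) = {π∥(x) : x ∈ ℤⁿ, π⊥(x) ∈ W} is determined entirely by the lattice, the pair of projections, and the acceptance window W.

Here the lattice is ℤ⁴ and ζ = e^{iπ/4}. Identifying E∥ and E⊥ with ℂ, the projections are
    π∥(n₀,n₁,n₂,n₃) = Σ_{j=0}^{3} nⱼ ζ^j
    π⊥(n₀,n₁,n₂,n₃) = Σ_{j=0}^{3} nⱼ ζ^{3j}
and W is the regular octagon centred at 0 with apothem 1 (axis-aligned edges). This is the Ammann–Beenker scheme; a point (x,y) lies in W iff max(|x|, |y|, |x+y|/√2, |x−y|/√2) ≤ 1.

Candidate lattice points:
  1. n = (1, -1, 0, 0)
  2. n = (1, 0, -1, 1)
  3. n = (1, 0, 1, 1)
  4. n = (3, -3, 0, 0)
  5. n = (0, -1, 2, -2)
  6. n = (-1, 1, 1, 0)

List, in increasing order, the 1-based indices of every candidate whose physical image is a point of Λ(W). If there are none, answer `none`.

π⊥(n) = n₀ + n₁ζ³ + n₂ζ⁶ + n₃ζ⁹ where ζ = e^{iπ/4}.
#1 (1, -1, 0, 0): internal (1.7071, -0.7071); octagon support 1.7071 vs apothem 1 → ∉ W
#2 (1, 0, -1, 1): internal (1.7071, 1.7071); octagon support 2.4142 vs apothem 1 → ∉ W
#3 (1, 0, 1, 1): internal (1.7071, -0.2929); octagon support 1.7071 vs apothem 1 → ∉ W
#4 (3, -3, 0, 0): internal (5.1213, -2.1213); octagon support 5.1213 vs apothem 1 → ∉ W
#5 (0, -1, 2, -2): internal (-0.7071, -4.1213); octagon support 4.1213 vs apothem 1 → ∉ W
#6 (-1, 1, 1, 0): internal (-1.7071, -0.2929); octagon support 1.7071 vs apothem 1 → ∉ W

none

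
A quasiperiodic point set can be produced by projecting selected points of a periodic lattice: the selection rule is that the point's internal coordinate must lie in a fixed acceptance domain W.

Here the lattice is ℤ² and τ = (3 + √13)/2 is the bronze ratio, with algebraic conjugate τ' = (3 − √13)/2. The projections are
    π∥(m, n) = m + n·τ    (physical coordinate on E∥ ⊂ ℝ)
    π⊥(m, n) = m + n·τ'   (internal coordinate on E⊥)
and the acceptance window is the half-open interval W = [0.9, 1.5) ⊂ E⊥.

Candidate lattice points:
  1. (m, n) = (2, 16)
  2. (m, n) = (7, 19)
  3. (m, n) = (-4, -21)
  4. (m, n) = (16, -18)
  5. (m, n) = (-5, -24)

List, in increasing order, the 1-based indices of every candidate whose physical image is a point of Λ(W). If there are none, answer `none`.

Compute τ' = (3−√13)/2 = -0.302776, so π⊥(m,n) = m -0.302776·n.
[1] lift (2,16): star map gives -2.844410; window check 0.9 ≤ -2.844410 < 1.5 is false → out
[2] lift (7,19): star map gives 1.247263; window check 0.9 ≤ 1.247263 < 1.5 is true → IN Λ
[3] lift (-4,-21): star map gives 2.358288; window check 0.9 ≤ 2.358288 < 1.5 is false → out
[4] lift (16,-18): star map gives 21.449961; window check 0.9 ≤ 21.449961 < 1.5 is false → out
[5] lift (-5,-24): star map gives 2.266615; window check 0.9 ≤ 2.266615 < 1.5 is false → out

2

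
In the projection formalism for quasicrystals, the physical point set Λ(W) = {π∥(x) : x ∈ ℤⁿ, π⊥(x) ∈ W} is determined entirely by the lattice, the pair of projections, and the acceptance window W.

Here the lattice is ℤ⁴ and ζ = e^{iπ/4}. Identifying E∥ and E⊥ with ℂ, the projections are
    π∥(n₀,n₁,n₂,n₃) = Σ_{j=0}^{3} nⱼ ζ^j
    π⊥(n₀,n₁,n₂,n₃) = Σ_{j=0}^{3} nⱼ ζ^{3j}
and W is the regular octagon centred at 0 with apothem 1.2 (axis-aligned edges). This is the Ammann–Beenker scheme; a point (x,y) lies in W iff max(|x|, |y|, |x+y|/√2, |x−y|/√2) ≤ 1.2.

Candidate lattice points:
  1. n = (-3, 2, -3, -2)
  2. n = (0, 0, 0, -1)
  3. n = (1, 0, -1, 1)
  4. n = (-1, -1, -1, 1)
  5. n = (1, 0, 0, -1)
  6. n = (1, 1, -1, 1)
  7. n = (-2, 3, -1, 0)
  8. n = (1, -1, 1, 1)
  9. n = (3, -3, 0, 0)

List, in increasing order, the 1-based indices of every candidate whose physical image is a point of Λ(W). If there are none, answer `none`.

2, 4, 5

π⊥(n) = n₀ + n₁ζ³ + n₂ζ⁶ + n₃ζ⁹ where ζ = e^{iπ/4}.
candidate 1: n = (-3, 2, -3, -2) → π⊥ ≈ (-5.8284, +3.0000); max(|x|,|y|,|x±y|/√2) = 6.2426 > 1.2 ⇒ ∉ W
candidate 2: n = (0, 0, 0, -1) → π⊥ ≈ (-0.7071, -0.7071); max(|x|,|y|,|x±y|/√2) = 1.0000 ≤ 1.2 ⇒ ∈ W
candidate 3: n = (1, 0, -1, 1) → π⊥ ≈ (+1.7071, +1.7071); max(|x|,|y|,|x±y|/√2) = 2.4142 > 1.2 ⇒ ∉ W
candidate 4: n = (-1, -1, -1, 1) → π⊥ ≈ (+0.4142, +1.0000); max(|x|,|y|,|x±y|/√2) = 1.0000 ≤ 1.2 ⇒ ∈ W
candidate 5: n = (1, 0, 0, -1) → π⊥ ≈ (+0.2929, -0.7071); max(|x|,|y|,|x±y|/√2) = 0.7071 ≤ 1.2 ⇒ ∈ W
candidate 6: n = (1, 1, -1, 1) → π⊥ ≈ (+1.0000, +2.4142); max(|x|,|y|,|x±y|/√2) = 2.4142 > 1.2 ⇒ ∉ W
candidate 7: n = (-2, 3, -1, 0) → π⊥ ≈ (-4.1213, +3.1213); max(|x|,|y|,|x±y|/√2) = 5.1213 > 1.2 ⇒ ∉ W
candidate 8: n = (1, -1, 1, 1) → π⊥ ≈ (+2.4142, -1.0000); max(|x|,|y|,|x±y|/√2) = 2.4142 > 1.2 ⇒ ∉ W
candidate 9: n = (3, -3, 0, 0) → π⊥ ≈ (+5.1213, -2.1213); max(|x|,|y|,|x±y|/√2) = 5.1213 > 1.2 ⇒ ∉ W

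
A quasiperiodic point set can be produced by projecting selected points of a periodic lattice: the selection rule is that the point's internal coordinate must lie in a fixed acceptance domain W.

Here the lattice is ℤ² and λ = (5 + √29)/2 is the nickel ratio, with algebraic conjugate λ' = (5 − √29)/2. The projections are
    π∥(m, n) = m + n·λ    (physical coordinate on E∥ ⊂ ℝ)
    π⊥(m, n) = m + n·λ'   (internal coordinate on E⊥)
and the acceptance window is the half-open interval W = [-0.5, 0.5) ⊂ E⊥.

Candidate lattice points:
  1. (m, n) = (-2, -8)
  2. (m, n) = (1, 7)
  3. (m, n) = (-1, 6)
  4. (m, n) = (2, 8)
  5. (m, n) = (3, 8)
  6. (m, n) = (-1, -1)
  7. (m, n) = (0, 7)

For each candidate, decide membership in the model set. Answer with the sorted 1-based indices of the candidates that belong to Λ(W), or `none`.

Numerically λ ≈ 5.192582 and λ' = −1/λ ≈ -0.192582.
[1] lift (-2,-8): star map gives -0.459341; window check -0.5 ≤ -0.459341 < 0.5 is true → IN Λ
[2] lift (1,7): star map gives -0.348077; window check -0.5 ≤ -0.348077 < 0.5 is true → IN Λ
[3] lift (-1,6): star map gives -2.155494; window check -0.5 ≤ -2.155494 < 0.5 is false → out
[4] lift (2,8): star map gives 0.459341; window check -0.5 ≤ 0.459341 < 0.5 is true → IN Λ
[5] lift (3,8): star map gives 1.459341; window check -0.5 ≤ 1.459341 < 0.5 is false → out
[6] lift (-1,-1): star map gives -0.807418; window check -0.5 ≤ -0.807418 < 0.5 is false → out
[7] lift (0,7): star map gives -1.348077; window check -0.5 ≤ -1.348077 < 0.5 is false → out

1, 2, 4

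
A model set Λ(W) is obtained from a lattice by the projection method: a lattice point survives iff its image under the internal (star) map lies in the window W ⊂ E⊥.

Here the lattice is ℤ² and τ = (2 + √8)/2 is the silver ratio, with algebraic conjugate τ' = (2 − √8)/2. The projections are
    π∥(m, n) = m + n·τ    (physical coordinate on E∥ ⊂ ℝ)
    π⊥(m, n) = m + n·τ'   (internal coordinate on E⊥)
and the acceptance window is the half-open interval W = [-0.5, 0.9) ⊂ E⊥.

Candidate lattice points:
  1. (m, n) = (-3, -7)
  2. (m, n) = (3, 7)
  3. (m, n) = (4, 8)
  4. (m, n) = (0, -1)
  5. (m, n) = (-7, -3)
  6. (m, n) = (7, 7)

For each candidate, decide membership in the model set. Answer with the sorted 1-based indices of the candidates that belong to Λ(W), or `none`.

Numerically τ ≈ 2.414214 and τ' = −1/τ ≈ -0.414214.
#1 (-3,-7): internal coord -3 + (-7)·τ' = -0.100505; -0.100505 ∈ [-0.5, 0.9) → IN Λ
#2 (3,7): internal coord 3 + (7)·τ' = +0.100505; +0.100505 ∈ [-0.5, 0.9) → IN Λ
#3 (4,8): internal coord 4 + (8)·τ' = +0.686292; +0.686292 ∈ [-0.5, 0.9) → IN Λ
#4 (0,-1): internal coord 0 + (-1)·τ' = +0.414214; +0.414214 ∈ [-0.5, 0.9) → IN Λ
#5 (-7,-3): internal coord -7 + (-3)·τ' = -5.757359; -5.757359 ∉ [-0.5, 0.9) → out
#6 (7,7): internal coord 7 + (7)·τ' = +4.100505; +4.100505 ∉ [-0.5, 0.9) → out

1, 2, 3, 4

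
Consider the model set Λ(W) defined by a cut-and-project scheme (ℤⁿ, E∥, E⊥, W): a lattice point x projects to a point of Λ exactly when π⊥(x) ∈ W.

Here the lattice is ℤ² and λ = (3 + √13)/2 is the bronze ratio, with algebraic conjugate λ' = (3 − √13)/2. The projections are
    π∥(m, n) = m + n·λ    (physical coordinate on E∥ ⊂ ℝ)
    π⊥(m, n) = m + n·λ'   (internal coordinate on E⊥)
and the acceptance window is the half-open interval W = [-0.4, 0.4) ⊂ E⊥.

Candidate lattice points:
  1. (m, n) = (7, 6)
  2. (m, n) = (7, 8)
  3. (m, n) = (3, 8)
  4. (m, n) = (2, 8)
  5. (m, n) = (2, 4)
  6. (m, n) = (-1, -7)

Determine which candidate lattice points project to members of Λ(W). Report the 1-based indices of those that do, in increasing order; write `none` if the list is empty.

none

λ' = (3−√13)/2 ≈ -0.302776.
#1 (7,6): internal coord 7 + (6)·λ' = +5.183346; +5.183346 ∉ [-0.4, 0.4) → out
#2 (7,8): internal coord 7 + (8)·λ' = +4.577795; +4.577795 ∉ [-0.4, 0.4) → out
#3 (3,8): internal coord 3 + (8)·λ' = +0.577795; +0.577795 ∉ [-0.4, 0.4) → out
#4 (2,8): internal coord 2 + (8)·λ' = -0.422205; -0.422205 ∉ [-0.4, 0.4) → out
#5 (2,4): internal coord 2 + (4)·λ' = +0.788897; +0.788897 ∉ [-0.4, 0.4) → out
#6 (-1,-7): internal coord -1 + (-7)·λ' = +1.119429; +1.119429 ∉ [-0.4, 0.4) → out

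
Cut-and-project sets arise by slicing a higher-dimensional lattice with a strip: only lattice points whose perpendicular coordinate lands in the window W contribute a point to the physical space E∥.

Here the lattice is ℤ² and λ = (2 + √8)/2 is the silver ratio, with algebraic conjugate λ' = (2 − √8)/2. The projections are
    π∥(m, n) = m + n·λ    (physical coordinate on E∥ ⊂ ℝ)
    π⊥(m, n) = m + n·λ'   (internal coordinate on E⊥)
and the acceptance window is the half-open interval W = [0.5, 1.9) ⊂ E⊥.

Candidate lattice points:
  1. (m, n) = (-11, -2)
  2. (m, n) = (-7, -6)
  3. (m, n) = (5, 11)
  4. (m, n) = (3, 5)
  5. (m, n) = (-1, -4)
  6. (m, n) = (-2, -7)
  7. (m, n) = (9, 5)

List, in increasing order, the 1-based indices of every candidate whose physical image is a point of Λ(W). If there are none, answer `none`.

4, 5, 6

Numerically λ ≈ 2.4142 and λ' = −1/λ ≈ -0.4142.
#1 (-11,-2): internal coord -11 + (-2)·λ' = -10.1716; -10.1716 ∉ [0.5, 1.9) → out
#2 (-7,-6): internal coord -7 + (-6)·λ' = -4.5147; -4.5147 ∉ [0.5, 1.9) → out
#3 (5,11): internal coord 5 + (11)·λ' = +0.4437; +0.4437 ∉ [0.5, 1.9) → out
#4 (3,5): internal coord 3 + (5)·λ' = +0.9289; +0.9289 ∈ [0.5, 1.9) → IN Λ
#5 (-1,-4): internal coord -1 + (-4)·λ' = +0.6569; +0.6569 ∈ [0.5, 1.9) → IN Λ
#6 (-2,-7): internal coord -2 + (-7)·λ' = +0.8995; +0.8995 ∈ [0.5, 1.9) → IN Λ
#7 (9,5): internal coord 9 + (5)·λ' = +6.9289; +6.9289 ∉ [0.5, 1.9) → out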